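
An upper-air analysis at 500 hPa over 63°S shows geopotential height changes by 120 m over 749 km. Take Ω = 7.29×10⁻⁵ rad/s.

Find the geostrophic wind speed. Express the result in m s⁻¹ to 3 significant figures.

Coriolis parameter at 63°S:
f = 2Ω sin φ = 2 × 7.29×10⁻⁵ × sin 63° = 1.30×10⁻⁴ s⁻¹
Height gradient: |∂Z/∂n| = 120 m / 749000 m = 1.60×10⁻⁴
On a pressure surface, geostrophic balance gives V_g = (g/f)|∂Z/∂n|:
V_g = 9.81 × 1.60×10⁻⁴ / 1.30×10⁻⁴ = 12.1 m/s

12.1 m s⁻¹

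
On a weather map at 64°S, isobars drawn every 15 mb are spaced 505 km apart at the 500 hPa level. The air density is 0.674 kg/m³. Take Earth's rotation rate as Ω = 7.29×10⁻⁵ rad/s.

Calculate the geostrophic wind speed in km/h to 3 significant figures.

Coriolis parameter at 64°S:
f = 2Ω sin φ = 2 × 7.29×10⁻⁵ × sin 64° = 1.31×10⁻⁴ s⁻¹
Pressure gradient: |∂P/∂n| = 1500 Pa / 505000 m = 2.97×10⁻³ Pa/m
Geostrophic balance (pressure-gradient force = Coriolis force):
V_g = (1/(fρ)) |∂P/∂n| = 2.97×10⁻³ / (1.31×10⁻⁴ × 0.674) = 33.6 m/s
Converting: 33.6 m/s × 3.6 = 121 km/h

121 km/h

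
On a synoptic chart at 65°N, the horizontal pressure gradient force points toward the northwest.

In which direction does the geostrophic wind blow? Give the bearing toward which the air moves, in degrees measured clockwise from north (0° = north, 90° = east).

045°

The pressure-gradient force points toward the northwest (bearing 315°).
Geostrophic balance: in the Northern Hemisphere the Coriolis force deflects motion to the right, so the geostrophic wind blows 90° to the right of the pressure-gradient force (low pressure on the left).
Rotating 315° by 90° clockwise gives 045° — the wind blows toward the northeast.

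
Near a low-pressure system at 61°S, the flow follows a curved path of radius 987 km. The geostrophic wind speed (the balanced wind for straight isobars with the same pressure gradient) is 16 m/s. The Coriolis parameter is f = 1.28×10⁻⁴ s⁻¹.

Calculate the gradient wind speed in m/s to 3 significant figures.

14.4 m/s

Around a low, centrifugal force acts outward with Coriolis, so pressure-gradient force balances both:
(1/ρ)|∂P/∂n| = fV + V²/R  →  V² + fR·V − fR·V_g = 0
With fR = 1.28×10⁻⁴ × 987×10³ m = 126 m/s:
V = [−fR + √((fR)² + 4 fR V_g)]/2 = [−126 + √(126² + 4×126×16)]/2 = 14.4 m/s
Subgeostrophic (V < V_g = 16 m/s), as expected around a low.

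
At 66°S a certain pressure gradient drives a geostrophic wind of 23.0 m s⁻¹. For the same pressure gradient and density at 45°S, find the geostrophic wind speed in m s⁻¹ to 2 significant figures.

30 m s⁻¹

With the same pressure gradient and density, V_g ∝ 1/f ∝ 1/sin φ.
V₂ = V₁ · sin φ₁ / sin φ₂ = 23.0 × sin 66° / sin 45°
V₂ = 23.0 × 0.9135/0.7071 = 30 m s⁻¹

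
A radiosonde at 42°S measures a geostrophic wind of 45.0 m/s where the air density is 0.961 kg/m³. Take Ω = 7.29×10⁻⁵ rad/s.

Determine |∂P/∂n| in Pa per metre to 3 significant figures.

Coriolis parameter at 42°S:
f = 2Ω sin φ = 2 × 7.29×10⁻⁵ × sin 42° = 9.76×10⁻⁵ s⁻¹
Geostrophic balance rearranged: |∂P/∂n| = f ρ V_g
|∂P/∂n| = 9.76×10⁻⁵ × 0.961 × 45.0 = 4.22×10⁻³ Pa/m

4.22×10⁻³ Pa/m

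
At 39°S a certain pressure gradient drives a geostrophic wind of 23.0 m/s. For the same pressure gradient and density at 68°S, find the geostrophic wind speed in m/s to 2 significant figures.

With the same pressure gradient and density, V_g ∝ 1/f ∝ 1/sin φ.
V₂ = V₁ · sin φ₁ / sin φ₂ = 23.0 × sin 39° / sin 68°
V₂ = 23.0 × 0.6293/0.9272 = 16 m/s

16 m/s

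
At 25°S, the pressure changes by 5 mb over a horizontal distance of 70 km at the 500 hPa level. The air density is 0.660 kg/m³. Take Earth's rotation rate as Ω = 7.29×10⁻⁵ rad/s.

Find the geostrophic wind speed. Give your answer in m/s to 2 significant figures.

180 m/s

Coriolis parameter at 25°S:
f = 2Ω sin φ = 2 × 7.29×10⁻⁵ × sin 25° = 6.16×10⁻⁵ s⁻¹
Pressure gradient: |∂P/∂n| = 500 Pa / 70000 m = 7.14×10⁻³ Pa/m
Geostrophic balance (pressure-gradient force = Coriolis force):
V_g = (1/(fρ)) |∂P/∂n| = 7.14×10⁻³ / (6.16×10⁻⁵ × 0.660) = 176 m/s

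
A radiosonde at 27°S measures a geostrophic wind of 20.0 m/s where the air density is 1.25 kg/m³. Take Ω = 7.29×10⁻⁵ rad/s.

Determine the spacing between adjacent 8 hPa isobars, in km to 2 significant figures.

Coriolis parameter at 27°S:
f = 2Ω sin φ = 2 × 7.29×10⁻⁵ × sin 27° = 6.62×10⁻⁵ s⁻¹
Geostrophic balance rearranged: |∂P/∂n| = f ρ V_g
|∂P/∂n| = 6.62×10⁻⁵ × 1.25 × 20.0 = 1.65×10⁻³ Pa/m
Isobar spacing: Δn = ΔP/|∂P/∂n| = 800 Pa / 1.65×10⁻³ Pa/m = 483443 m ≈ 480 km

480 km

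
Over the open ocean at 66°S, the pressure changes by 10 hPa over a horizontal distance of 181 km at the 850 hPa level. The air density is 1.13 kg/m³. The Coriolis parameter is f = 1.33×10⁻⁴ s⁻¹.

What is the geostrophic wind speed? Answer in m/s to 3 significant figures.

Pressure gradient: |∂P/∂n| = 1000 Pa / 181000 m = 5.52×10⁻³ Pa/m
Geostrophic balance (pressure-gradient force = Coriolis force):
V_g = (1/(fρ)) |∂P/∂n| = 5.52×10⁻³ / (1.33×10⁻⁴ × 1.13) = 36.8 m/s

36.8 m/s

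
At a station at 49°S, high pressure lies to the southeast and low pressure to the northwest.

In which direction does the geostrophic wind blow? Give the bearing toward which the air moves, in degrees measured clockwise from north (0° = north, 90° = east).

225°

The pressure-gradient force points toward the northwest (bearing 315°).
Geostrophic balance: in the Southern Hemisphere the Coriolis force deflects motion to the left, so the geostrophic wind blows 90° to the left of the pressure-gradient force (low pressure on the right).
Rotating 315° by 90° counterclockwise gives 225° — the wind blows toward the southwest.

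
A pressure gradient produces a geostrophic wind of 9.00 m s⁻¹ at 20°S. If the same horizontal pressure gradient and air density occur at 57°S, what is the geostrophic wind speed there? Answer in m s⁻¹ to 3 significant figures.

3.67 m s⁻¹

With the same pressure gradient and density, V_g ∝ 1/f ∝ 1/sin φ.
V₂ = V₁ · sin φ₁ / sin φ₂ = 9.00 × sin 20° / sin 57°
V₂ = 9.00 × 0.3420/0.8387 = 3.67 m s⁻¹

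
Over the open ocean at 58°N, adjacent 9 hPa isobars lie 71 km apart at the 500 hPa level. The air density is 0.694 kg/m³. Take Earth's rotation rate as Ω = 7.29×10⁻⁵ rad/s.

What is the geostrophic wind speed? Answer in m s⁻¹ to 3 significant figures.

148 m s⁻¹

Coriolis parameter at 58°N:
f = 2Ω sin φ = 2 × 7.29×10⁻⁵ × sin 58° = 1.24×10⁻⁴ s⁻¹
Pressure gradient: |∂P/∂n| = 900 Pa / 71000 m = 1.27×10⁻² Pa/m
Geostrophic balance (pressure-gradient force = Coriolis force):
V_g = (1/(fρ)) |∂P/∂n| = 1.27×10⁻² / (1.24×10⁻⁴ × 0.694) = 148 m/s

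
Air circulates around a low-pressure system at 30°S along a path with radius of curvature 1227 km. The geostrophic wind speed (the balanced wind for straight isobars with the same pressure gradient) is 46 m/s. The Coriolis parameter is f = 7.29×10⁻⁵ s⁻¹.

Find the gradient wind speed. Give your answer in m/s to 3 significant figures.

33.5 m/s

Around a low, centrifugal force acts outward with Coriolis, so pressure-gradient force balances both:
(1/ρ)|∂P/∂n| = fV + V²/R  →  V² + fR·V − fR·V_g = 0
With fR = 7.29×10⁻⁵ × 1227×10³ m = 89.4 m/s:
V = [−fR + √((fR)² + 4 fR V_g)]/2 = [−89.4 + √(89.4² + 4×89.4×46)]/2 = 33.5 m/s
Subgeostrophic (V < V_g = 46 m/s), as expected around a low.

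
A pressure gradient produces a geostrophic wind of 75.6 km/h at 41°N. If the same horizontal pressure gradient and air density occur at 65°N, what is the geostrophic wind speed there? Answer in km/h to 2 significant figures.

With the same pressure gradient and density, V_g ∝ 1/f ∝ 1/sin φ.
V₂ = V₁ · sin φ₁ / sin φ₂ = 75.6 × sin 41° / sin 65°
V₂ = 75.6 × 0.6561/0.9063 = 55 km/h

55 km/h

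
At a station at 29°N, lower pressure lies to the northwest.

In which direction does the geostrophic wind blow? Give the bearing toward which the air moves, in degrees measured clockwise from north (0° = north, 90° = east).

The pressure-gradient force points toward the northwest (bearing 315°).
Geostrophic balance: in the Northern Hemisphere the Coriolis force deflects motion to the right, so the geostrophic wind blows 90° to the right of the pressure-gradient force (low pressure on the left).
Rotating 315° by 90° clockwise gives 045° — the wind blows toward the northeast.

045°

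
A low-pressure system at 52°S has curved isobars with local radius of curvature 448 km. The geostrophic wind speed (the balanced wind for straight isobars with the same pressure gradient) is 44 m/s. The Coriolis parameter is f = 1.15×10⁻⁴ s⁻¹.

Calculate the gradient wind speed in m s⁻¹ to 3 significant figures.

28.4 m s⁻¹

Around a low, centrifugal force acts outward with Coriolis, so pressure-gradient force balances both:
(1/ρ)|∂P/∂n| = fV + V²/R  →  V² + fR·V − fR·V_g = 0
With fR = 1.15×10⁻⁴ × 448×10³ m = 51.5 m/s:
V = [−fR + √((fR)² + 4 fR V_g)]/2 = [−51.5 + √(51.5² + 4×51.5×44)]/2 = 28.4 m/s
Subgeostrophic (V < V_g = 44 m/s), as expected around a low.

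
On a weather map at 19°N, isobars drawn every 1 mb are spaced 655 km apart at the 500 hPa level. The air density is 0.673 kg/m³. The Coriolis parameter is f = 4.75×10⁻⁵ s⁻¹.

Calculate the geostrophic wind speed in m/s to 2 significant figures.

Pressure gradient: |∂P/∂n| = 100 Pa / 655000 m = 1.53×10⁻⁴ Pa/m
Geostrophic balance (pressure-gradient force = Coriolis force):
V_g = (1/(fρ)) |∂P/∂n| = 1.53×10⁻⁴ / (4.75×10⁻⁵ × 0.673) = 4.78 m/s

4.8 m/s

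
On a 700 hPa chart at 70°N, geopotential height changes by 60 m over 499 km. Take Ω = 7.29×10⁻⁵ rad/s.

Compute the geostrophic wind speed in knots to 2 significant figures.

Coriolis parameter at 70°N:
f = 2Ω sin φ = 2 × 7.29×10⁻⁵ × sin 70° = 1.37×10⁻⁴ s⁻¹
Height gradient: |∂Z/∂n| = 60 m / 499000 m = 1.20×10⁻⁴
On a pressure surface, geostrophic balance gives V_g = (g/f)|∂Z/∂n|:
V_g = 9.81 × 1.20×10⁻⁴ / 1.37×10⁻⁴ = 8.61 m/s
Converting: 8.61 m/s × 1.944 = 17 knots

17 knots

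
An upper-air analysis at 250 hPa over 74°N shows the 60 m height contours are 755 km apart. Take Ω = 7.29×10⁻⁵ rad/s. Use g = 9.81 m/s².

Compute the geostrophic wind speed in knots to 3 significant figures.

10.8 knots

Coriolis parameter at 74°N:
f = 2Ω sin φ = 2 × 7.29×10⁻⁵ × sin 74° = 1.40×10⁻⁴ s⁻¹
Height gradient: |∂Z/∂n| = 60 m / 755000 m = 7.95×10⁻⁵
On a pressure surface, geostrophic balance gives V_g = (g/f)|∂Z/∂n|:
V_g = 9.81 × 7.95×10⁻⁵ / 1.40×10⁻⁴ = 5.56 m/s
Converting: 5.56 m/s × 1.944 = 10.8 knots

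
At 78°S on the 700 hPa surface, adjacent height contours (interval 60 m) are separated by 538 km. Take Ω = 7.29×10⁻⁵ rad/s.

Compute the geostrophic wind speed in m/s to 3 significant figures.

7.67 m/s

Coriolis parameter at 78°S:
f = 2Ω sin φ = 2 × 7.29×10⁻⁵ × sin 78° = 1.43×10⁻⁴ s⁻¹
Height gradient: |∂Z/∂n| = 60 m / 538000 m = 1.12×10⁻⁴
On a pressure surface, geostrophic balance gives V_g = (g/f)|∂Z/∂n|:
V_g = 9.81 × 1.12×10⁻⁴ / 1.43×10⁻⁴ = 7.67 m/s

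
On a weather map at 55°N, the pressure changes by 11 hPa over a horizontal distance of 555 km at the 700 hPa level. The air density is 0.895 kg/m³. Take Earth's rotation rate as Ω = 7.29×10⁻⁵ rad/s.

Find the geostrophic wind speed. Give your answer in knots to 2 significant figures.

36 knots

Coriolis parameter at 55°N:
f = 2Ω sin φ = 2 × 7.29×10⁻⁵ × sin 55° = 1.19×10⁻⁴ s⁻¹
Pressure gradient: |∂P/∂n| = 1100 Pa / 555000 m = 1.98×10⁻³ Pa/m
Geostrophic balance (pressure-gradient force = Coriolis force):
V_g = (1/(fρ)) |∂P/∂n| = 1.98×10⁻³ / (1.19×10⁻⁴ × 0.895) = 18.5 m/s
Converting: 18.5 m/s × 1.944 = 36 knots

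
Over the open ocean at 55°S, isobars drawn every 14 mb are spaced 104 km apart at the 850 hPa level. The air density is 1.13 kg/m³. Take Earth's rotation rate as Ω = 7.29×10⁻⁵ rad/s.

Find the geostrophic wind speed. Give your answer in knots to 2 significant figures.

Coriolis parameter at 55°S:
f = 2Ω sin φ = 2 × 7.29×10⁻⁵ × sin 55° = 1.19×10⁻⁴ s⁻¹
Pressure gradient: |∂P/∂n| = 1400 Pa / 104000 m = 1.35×10⁻² Pa/m
Geostrophic balance (pressure-gradient force = Coriolis force):
V_g = (1/(fρ)) |∂P/∂n| = 1.35×10⁻² / (1.19×10⁻⁴ × 1.13) = 99.7 m/s
Converting: 99.7 m/s × 1.944 = 190 knots

190 knots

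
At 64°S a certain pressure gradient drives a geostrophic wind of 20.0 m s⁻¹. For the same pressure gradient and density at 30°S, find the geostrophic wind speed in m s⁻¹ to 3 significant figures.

With the same pressure gradient and density, V_g ∝ 1/f ∝ 1/sin φ.
V₂ = V₁ · sin φ₁ / sin φ₂ = 20.0 × sin 64° / sin 30°
V₂ = 20.0 × 0.8988/0.5000 = 36.0 m s⁻¹

36.0 m s⁻¹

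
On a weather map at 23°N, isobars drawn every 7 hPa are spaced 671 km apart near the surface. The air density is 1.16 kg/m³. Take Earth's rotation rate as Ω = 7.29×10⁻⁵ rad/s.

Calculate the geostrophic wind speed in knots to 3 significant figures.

Coriolis parameter at 23°N:
f = 2Ω sin φ = 2 × 7.29×10⁻⁵ × sin 23° = 5.70×10⁻⁵ s⁻¹
Pressure gradient: |∂P/∂n| = 700 Pa / 671000 m = 1.04×10⁻³ Pa/m
Geostrophic balance (pressure-gradient force = Coriolis force):
V_g = (1/(fρ)) |∂P/∂n| = 1.04×10⁻³ / (5.70×10⁻⁵ × 1.16) = 15.8 m/s
Converting: 15.8 m/s × 1.944 = 30.7 knots

30.7 knots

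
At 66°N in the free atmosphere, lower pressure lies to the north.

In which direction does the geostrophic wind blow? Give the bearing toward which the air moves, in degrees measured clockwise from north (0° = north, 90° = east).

The pressure-gradient force points toward the north (bearing 000°).
Geostrophic balance: in the Northern Hemisphere the Coriolis force deflects motion to the right, so the geostrophic wind blows 90° to the right of the pressure-gradient force (low pressure on the left).
Rotating 000° by 90° clockwise gives 090° — the wind blows toward the east.

090°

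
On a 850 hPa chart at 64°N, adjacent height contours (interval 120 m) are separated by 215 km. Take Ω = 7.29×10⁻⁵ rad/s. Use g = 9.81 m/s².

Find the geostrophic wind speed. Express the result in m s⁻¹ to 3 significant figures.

Coriolis parameter at 64°N:
f = 2Ω sin φ = 2 × 7.29×10⁻⁵ × sin 64° = 1.31×10⁻⁴ s⁻¹
Height gradient: |∂Z/∂n| = 120 m / 215000 m = 5.58×10⁻⁴
On a pressure surface, geostrophic balance gives V_g = (g/f)|∂Z/∂n|:
V_g = 9.81 × 5.58×10⁻⁴ / 1.31×10⁻⁴ = 41.8 m/s

41.8 m s⁻¹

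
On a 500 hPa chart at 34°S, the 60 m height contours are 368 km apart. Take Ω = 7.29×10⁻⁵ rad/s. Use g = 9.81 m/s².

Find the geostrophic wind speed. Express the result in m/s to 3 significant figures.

Coriolis parameter at 34°S:
f = 2Ω sin φ = 2 × 7.29×10⁻⁵ × sin 34° = 8.15×10⁻⁵ s⁻¹
Height gradient: |∂Z/∂n| = 60 m / 368000 m = 1.63×10⁻⁴
On a pressure surface, geostrophic balance gives V_g = (g/f)|∂Z/∂n|:
V_g = 9.81 × 1.63×10⁻⁴ / 8.15×10⁻⁵ = 19.6 m/s

19.6 m/s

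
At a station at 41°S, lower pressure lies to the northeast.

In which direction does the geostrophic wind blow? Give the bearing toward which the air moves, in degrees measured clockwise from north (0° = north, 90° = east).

315°

The pressure-gradient force points toward the northeast (bearing 045°).
Geostrophic balance: in the Southern Hemisphere the Coriolis force deflects motion to the left, so the geostrophic wind blows 90° to the left of the pressure-gradient force (low pressure on the right).
Rotating 045° by 90° counterclockwise gives 315° — the wind blows toward the northwest.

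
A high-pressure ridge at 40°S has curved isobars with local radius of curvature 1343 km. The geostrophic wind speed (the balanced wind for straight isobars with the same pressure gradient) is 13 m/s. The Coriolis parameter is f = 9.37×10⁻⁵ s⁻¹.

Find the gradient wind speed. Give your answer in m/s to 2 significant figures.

Around a high, pressure-gradient force acts outward with centrifugal, so Coriolis balances both:
fV = (1/ρ)|∂P/∂n| + V²/R  →  V² − fR·V + fR·V_g = 0
With fR = 9.37×10⁻⁵ × 1343×10³ m = 126 m/s:
V = [fR − √((fR)² − 4 fR V_g)]/2 = [126 − √(126² − 4×126×13)]/2 = 14.7 m/s
Supergeostrophic (V > V_g = 13 m/s), as expected around a high.

15 m/s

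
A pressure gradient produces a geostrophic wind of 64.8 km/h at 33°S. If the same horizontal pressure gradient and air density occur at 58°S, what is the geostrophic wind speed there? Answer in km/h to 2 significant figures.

42 km/h

With the same pressure gradient and density, V_g ∝ 1/f ∝ 1/sin φ.
V₂ = V₁ · sin φ₁ / sin φ₂ = 64.8 × sin 33° / sin 58°
V₂ = 64.8 × 0.5446/0.8480 = 42 km/h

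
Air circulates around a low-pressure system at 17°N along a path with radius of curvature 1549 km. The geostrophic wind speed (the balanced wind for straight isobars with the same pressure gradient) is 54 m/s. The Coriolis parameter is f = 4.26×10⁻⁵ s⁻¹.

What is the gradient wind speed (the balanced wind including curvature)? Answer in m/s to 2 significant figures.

Around a low, centrifugal force acts outward with Coriolis, so pressure-gradient force balances both:
(1/ρ)|∂P/∂n| = fV + V²/R  →  V² + fR·V − fR·V_g = 0
With fR = 4.26×10⁻⁵ × 1549×10³ m = 66.0 m/s:
V = [−fR + √((fR)² + 4 fR V_g)]/2 = [−66.0 + √(66.0² + 4×66.0×54)]/2 = 35.2 m/s
Subgeostrophic (V < V_g = 54 m/s), as expected around a low.

35 m/s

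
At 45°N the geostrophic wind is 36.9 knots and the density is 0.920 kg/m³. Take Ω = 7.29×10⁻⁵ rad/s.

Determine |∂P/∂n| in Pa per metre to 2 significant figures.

Coriolis parameter at 45°N:
f = 2Ω sin φ = 2 × 7.29×10⁻⁵ × sin 45° = 1.03×10⁻⁴ s⁻¹
Wind speed in SI: 36.9 knots = 19.0 m/s
Geostrophic balance rearranged: |∂P/∂n| = f ρ V_g
|∂P/∂n| = 1.03×10⁻⁴ × 0.920 × 19.0 = 1.80×10⁻³ Pa/m

1.8×10⁻³ Pa/m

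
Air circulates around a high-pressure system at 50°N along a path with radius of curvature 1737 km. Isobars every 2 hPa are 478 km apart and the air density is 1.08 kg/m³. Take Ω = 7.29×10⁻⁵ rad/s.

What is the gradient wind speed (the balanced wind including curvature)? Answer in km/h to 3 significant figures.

12.7 km/h

Coriolis parameter at 50°N:
f = 2Ω sin φ = 2 × 7.29×10⁻⁵ × sin 50° = 1.12×10⁻⁴ s⁻¹
Pressure gradient: |∂P/∂n| = 200 Pa / 478000 m = 4.18×10⁻⁴ Pa/m
Geostrophic speed: V_g = |∂P/∂n|/(fρ) = 4.18×10⁻⁴/(1.12×10⁻⁴ × 1.08) = 3.47 m/s
Around a high, pressure-gradient force acts outward with centrifugal, so Coriolis balances both:
fV = (1/ρ)|∂P/∂n| + V²/R  →  V² − fR·V + fR·V_g = 0
With fR = 1.12×10⁻⁴ × 1737×10³ m = 194 m/s:
V = [fR − √((fR)² − 4 fR V_g)]/2 = [194 − √(194² − 4×194×3.47)]/2 = 3.53 m/s
Supergeostrophic (V > V_g = 3.47 m/s), as expected around a high.
Converting: 3.53 m/s × 3.6 = 12.7 km/h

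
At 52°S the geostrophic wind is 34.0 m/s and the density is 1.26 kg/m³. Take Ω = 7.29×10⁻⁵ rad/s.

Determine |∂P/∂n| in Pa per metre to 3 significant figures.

4.92×10⁻³ Pa/m

Coriolis parameter at 52°S:
f = 2Ω sin φ = 2 × 7.29×10⁻⁵ × sin 52° = 1.15×10⁻⁴ s⁻¹
Geostrophic balance rearranged: |∂P/∂n| = f ρ V_g
|∂P/∂n| = 1.15×10⁻⁴ × 1.26 × 34.0 = 4.92×10⁻³ Pa/m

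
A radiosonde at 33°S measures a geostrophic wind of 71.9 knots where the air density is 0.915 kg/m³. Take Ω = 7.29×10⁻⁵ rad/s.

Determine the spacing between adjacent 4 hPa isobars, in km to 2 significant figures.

Coriolis parameter at 33°S:
f = 2Ω sin φ = 2 × 7.29×10⁻⁵ × sin 33° = 7.94×10⁻⁵ s⁻¹
Wind speed in SI: 71.9 knots = 37.0 m/s
Geostrophic balance rearranged: |∂P/∂n| = f ρ V_g
|∂P/∂n| = 7.94×10⁻⁵ × 0.915 × 37.0 = 2.69×10⁻³ Pa/m
Isobar spacing: Δn = ΔP/|∂P/∂n| = 400 Pa / 2.69×10⁻³ Pa/m = 148835 m ≈ 150 km

150 km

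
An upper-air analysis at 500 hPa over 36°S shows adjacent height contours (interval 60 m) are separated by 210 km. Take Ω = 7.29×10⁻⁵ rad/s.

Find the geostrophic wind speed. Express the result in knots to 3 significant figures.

Coriolis parameter at 36°S:
f = 2Ω sin φ = 2 × 7.29×10⁻⁵ × sin 36° = 8.57×10⁻⁵ s⁻¹
Height gradient: |∂Z/∂n| = 60 m / 210000 m = 2.86×10⁻⁴
On a pressure surface, geostrophic balance gives V_g = (g/f)|∂Z/∂n|:
V_g = 9.81 × 2.86×10⁻⁴ / 8.57×10⁻⁵ = 32.7 m/s
Converting: 32.7 m/s × 1.944 = 63.6 knots

63.6 knots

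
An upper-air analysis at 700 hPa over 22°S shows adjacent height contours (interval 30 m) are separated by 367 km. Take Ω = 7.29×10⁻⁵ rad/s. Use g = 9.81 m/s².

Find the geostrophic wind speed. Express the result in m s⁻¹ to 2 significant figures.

15 m s⁻¹

Coriolis parameter at 22°S:
f = 2Ω sin φ = 2 × 7.29×10⁻⁵ × sin 22° = 5.46×10⁻⁵ s⁻¹
Height gradient: |∂Z/∂n| = 30 m / 367000 m = 8.17×10⁻⁵
On a pressure surface, geostrophic balance gives V_g = (g/f)|∂Z/∂n|:
V_g = 9.81 × 8.17×10⁻⁵ / 5.46×10⁻⁵ = 14.7 m/s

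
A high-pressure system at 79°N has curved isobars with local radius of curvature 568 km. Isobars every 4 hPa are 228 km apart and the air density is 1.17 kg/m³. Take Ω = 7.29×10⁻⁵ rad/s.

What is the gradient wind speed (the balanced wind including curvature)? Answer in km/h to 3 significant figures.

44.5 km/h

Coriolis parameter at 79°N:
f = 2Ω sin φ = 2 × 7.29×10⁻⁵ × sin 79° = 1.43×10⁻⁴ s⁻¹
Pressure gradient: |∂P/∂n| = 400 Pa / 228000 m = 1.75×10⁻³ Pa/m
Geostrophic speed: V_g = |∂P/∂n|/(fρ) = 1.75×10⁻³/(1.43×10⁻⁴ × 1.17) = 10.5 m/s
Around a high, pressure-gradient force acts outward with centrifugal, so Coriolis balances both:
fV = (1/ρ)|∂P/∂n| + V²/R  →  V² − fR·V + fR·V_g = 0
With fR = 1.43×10⁻⁴ × 568×10³ m = 81.3 m/s:
V = [fR − √((fR)² − 4 fR V_g)]/2 = [81.3 − √(81.3² − 4×81.3×10.5)]/2 = 12.4 m/s
Supergeostrophic (V > V_g = 10.5 m/s), as expected around a high.
Converting: 12.4 m/s × 3.6 = 44.5 km/h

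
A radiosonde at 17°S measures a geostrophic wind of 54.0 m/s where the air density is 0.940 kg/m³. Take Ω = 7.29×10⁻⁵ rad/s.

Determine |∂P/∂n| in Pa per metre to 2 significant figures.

2.2×10⁻³ Pa/m

Coriolis parameter at 17°S:
f = 2Ω sin φ = 2 × 7.29×10⁻⁵ × sin 17° = 4.26×10⁻⁵ s⁻¹
Geostrophic balance rearranged: |∂P/∂n| = f ρ V_g
|∂P/∂n| = 4.26×10⁻⁵ × 0.940 × 54.0 = 2.16×10⁻³ Pa/m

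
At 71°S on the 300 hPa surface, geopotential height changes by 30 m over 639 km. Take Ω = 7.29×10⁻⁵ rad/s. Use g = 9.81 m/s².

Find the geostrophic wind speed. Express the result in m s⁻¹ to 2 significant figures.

3.3 m s⁻¹

Coriolis parameter at 71°S:
f = 2Ω sin φ = 2 × 7.29×10⁻⁵ × sin 71° = 1.38×10⁻⁴ s⁻¹
Height gradient: |∂Z/∂n| = 30 m / 639000 m = 4.69×10⁻⁵
On a pressure surface, geostrophic balance gives V_g = (g/f)|∂Z/∂n|:
V_g = 9.81 × 4.69×10⁻⁵ / 1.38×10⁻⁴ = 3.34 m/s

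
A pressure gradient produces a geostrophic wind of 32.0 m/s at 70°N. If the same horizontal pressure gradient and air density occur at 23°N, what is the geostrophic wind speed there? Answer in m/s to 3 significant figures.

With the same pressure gradient and density, V_g ∝ 1/f ∝ 1/sin φ.
V₂ = V₁ · sin φ₁ / sin φ₂ = 32.0 × sin 70° / sin 23°
V₂ = 32.0 × 0.9397/0.3907 = 77.0 m/s

77.0 m/s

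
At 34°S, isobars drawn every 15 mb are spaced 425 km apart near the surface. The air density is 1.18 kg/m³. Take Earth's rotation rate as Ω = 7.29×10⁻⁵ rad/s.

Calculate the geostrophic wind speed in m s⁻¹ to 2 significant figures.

37 m s⁻¹

Coriolis parameter at 34°S:
f = 2Ω sin φ = 2 × 7.29×10⁻⁵ × sin 34° = 8.15×10⁻⁵ s⁻¹
Pressure gradient: |∂P/∂n| = 1500 Pa / 425000 m = 3.53×10⁻³ Pa/m
Geostrophic balance (pressure-gradient force = Coriolis force):
V_g = (1/(fρ)) |∂P/∂n| = 3.53×10⁻³ / (8.15×10⁻⁵ × 1.18) = 36.7 m/s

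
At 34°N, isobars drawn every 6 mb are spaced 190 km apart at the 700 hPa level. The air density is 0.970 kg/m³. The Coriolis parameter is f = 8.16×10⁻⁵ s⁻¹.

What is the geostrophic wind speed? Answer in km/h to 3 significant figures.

144 km/h

Pressure gradient: |∂P/∂n| = 600 Pa / 190000 m = 3.16×10⁻³ Pa/m
Geostrophic balance (pressure-gradient force = Coriolis force):
V_g = (1/(fρ)) |∂P/∂n| = 3.16×10⁻³ / (8.16×10⁻⁵ × 0.970) = 39.9 m/s
Converting: 39.9 m/s × 3.6 = 144 km/h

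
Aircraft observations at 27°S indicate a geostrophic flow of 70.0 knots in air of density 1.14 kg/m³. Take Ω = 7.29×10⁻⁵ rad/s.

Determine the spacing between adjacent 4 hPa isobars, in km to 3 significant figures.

147 km

Coriolis parameter at 27°S:
f = 2Ω sin φ = 2 × 7.29×10⁻⁵ × sin 27° = 6.62×10⁻⁵ s⁻¹
Wind speed in SI: 70.0 knots = 36.0 m/s
Geostrophic balance rearranged: |∂P/∂n| = f ρ V_g
|∂P/∂n| = 6.62×10⁻⁵ × 1.14 × 36.0 = 2.72×10⁻³ Pa/m
Isobar spacing: Δn = ΔP/|∂P/∂n| = 400 Pa / 2.72×10⁻³ Pa/m = 147202 m ≈ 147 km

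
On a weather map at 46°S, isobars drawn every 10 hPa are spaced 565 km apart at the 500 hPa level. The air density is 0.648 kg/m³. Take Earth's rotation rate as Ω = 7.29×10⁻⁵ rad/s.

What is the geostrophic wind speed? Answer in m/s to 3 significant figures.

Coriolis parameter at 46°S:
f = 2Ω sin φ = 2 × 7.29×10⁻⁵ × sin 46° = 1.05×10⁻⁴ s⁻¹
Pressure gradient: |∂P/∂n| = 1000 Pa / 565000 m = 1.77×10⁻³ Pa/m
Geostrophic balance (pressure-gradient force = Coriolis force):
V_g = (1/(fρ)) |∂P/∂n| = 1.77×10⁻³ / (1.05×10⁻⁴ × 0.648) = 26.0 m/s

26.0 m/s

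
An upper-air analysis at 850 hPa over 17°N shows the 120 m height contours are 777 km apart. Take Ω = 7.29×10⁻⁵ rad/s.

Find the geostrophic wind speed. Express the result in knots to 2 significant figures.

69 knots

Coriolis parameter at 17°N:
f = 2Ω sin φ = 2 × 7.29×10⁻⁵ × sin 17° = 4.26×10⁻⁵ s⁻¹
Height gradient: |∂Z/∂n| = 120 m / 777000 m = 1.54×10⁻⁴
On a pressure surface, geostrophic balance gives V_g = (g/f)|∂Z/∂n|:
V_g = 9.81 × 1.54×10⁻⁴ / 4.26×10⁻⁵ = 35.5 m/s
Converting: 35.5 m/s × 1.944 = 69 knots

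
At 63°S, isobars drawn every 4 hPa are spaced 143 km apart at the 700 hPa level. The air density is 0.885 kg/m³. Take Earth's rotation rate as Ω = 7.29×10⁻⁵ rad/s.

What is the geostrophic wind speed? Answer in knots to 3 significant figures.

47.3 knots

Coriolis parameter at 63°S:
f = 2Ω sin φ = 2 × 7.29×10⁻⁵ × sin 63° = 1.30×10⁻⁴ s⁻¹
Pressure gradient: |∂P/∂n| = 400 Pa / 143000 m = 2.80×10⁻³ Pa/m
Geostrophic balance (pressure-gradient force = Coriolis force):
V_g = (1/(fρ)) |∂P/∂n| = 2.80×10⁻³ / (1.30×10⁻⁴ × 0.885) = 24.3 m/s
Converting: 24.3 m/s × 1.944 = 47.3 knots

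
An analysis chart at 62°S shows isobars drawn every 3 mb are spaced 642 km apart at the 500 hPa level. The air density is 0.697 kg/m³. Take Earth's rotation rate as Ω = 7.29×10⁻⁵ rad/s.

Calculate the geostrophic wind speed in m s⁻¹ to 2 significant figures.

5.2 m s⁻¹

Coriolis parameter at 62°S:
f = 2Ω sin φ = 2 × 7.29×10⁻⁵ × sin 62° = 1.29×10⁻⁴ s⁻¹
Pressure gradient: |∂P/∂n| = 300 Pa / 642000 m = 4.67×10⁻⁴ Pa/m
Geostrophic balance (pressure-gradient force = Coriolis force):
V_g = (1/(fρ)) |∂P/∂n| = 4.67×10⁻⁴ / (1.29×10⁻⁴ × 0.697) = 5.21 m/s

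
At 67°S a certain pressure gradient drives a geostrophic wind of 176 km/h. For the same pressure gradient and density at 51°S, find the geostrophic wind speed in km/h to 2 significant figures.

With the same pressure gradient and density, V_g ∝ 1/f ∝ 1/sin φ.
V₂ = V₁ · sin φ₁ / sin φ₂ = 176 × sin 67° / sin 51°
V₂ = 176 × 0.9205/0.7771 = 210 km/h

210 km/h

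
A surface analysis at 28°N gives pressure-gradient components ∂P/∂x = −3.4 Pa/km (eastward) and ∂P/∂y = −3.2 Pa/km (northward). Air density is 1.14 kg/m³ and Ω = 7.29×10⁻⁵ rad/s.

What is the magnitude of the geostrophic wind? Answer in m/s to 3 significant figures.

59.8 m/s

Coriolis parameter at 28°N:
f = 2Ω sin φ = 2 × 7.29×10⁻⁵ × sin 28° = 6.84×10⁻⁵ s⁻¹
Component geostrophic relations (x east, y north):
u_g = −(1/(fρ)) ∂P/∂y,  v_g = (1/(fρ)) ∂P/∂x
u_g = −(−3.2×10⁻³)/(6.84×10⁻⁵ × 1.14) = 41.0 m/s;  v_g = (−3.4×10⁻³)/(6.84×10⁻⁵ × 1.14) = −43.6 m/s
|V_g| = √(u_g² + v_g²) = 59.8 m/s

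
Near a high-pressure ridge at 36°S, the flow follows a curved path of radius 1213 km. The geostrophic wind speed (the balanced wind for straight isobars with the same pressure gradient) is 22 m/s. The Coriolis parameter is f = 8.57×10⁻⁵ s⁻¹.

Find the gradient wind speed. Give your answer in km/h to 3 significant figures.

Around a high, pressure-gradient force acts outward with centrifugal, so Coriolis balances both:
fV = (1/ρ)|∂P/∂n| + V²/R  →  V² − fR·V + fR·V_g = 0
With fR = 8.57×10⁻⁵ × 1213×10³ m = 104 m/s:
V = [fR − √((fR)² − 4 fR V_g)]/2 = [104 − √(104² − 4×104×22)]/2 = 31.6 m/s
Supergeostrophic (V > V_g = 22 m/s), as expected around a high.
Converting: 31.6 m/s × 3.6 = 114 km/h

114 km/h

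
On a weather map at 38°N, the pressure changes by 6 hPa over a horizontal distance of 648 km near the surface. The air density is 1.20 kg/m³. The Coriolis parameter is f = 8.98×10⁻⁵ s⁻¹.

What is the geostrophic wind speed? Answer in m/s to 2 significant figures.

Pressure gradient: |∂P/∂n| = 600 Pa / 648000 m = 9.26×10⁻⁴ Pa/m
Geostrophic balance (pressure-gradient force = Coriolis force):
V_g = (1/(fρ)) |∂P/∂n| = 9.26×10⁻⁴ / (8.98×10⁻⁵ × 1.20) = 8.59 m/s

8.6 m/s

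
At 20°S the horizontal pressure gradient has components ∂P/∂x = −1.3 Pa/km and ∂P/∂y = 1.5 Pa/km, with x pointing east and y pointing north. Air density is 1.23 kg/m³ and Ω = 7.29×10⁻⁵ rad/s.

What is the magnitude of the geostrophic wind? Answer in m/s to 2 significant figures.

Coriolis parameter at 20°S:
f = 2Ω sin φ = 2 × 7.29×10⁻⁵ × sin 20° = 4.99×10⁻⁵ s⁻¹
In the Southern Hemisphere f is negative: f = −4.99×10⁻⁵ s⁻¹.
Component geostrophic relations (x east, y north):
u_g = −(1/(fρ)) ∂P/∂y,  v_g = (1/(fρ)) ∂P/∂x
u_g = −(1.5×10⁻³)/(−4.99×10⁻⁵ × 1.23) = 24.5 m/s;  v_g = (−1.3×10⁻³)/(−4.99×10⁻⁵ × 1.23) = 21.2 m/s
|V_g| = √(u_g² + v_g²) = 32.4 m/s

32 m/s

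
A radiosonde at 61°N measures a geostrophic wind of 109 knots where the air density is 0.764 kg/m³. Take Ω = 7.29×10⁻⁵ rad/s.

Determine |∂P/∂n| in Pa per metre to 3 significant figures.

Coriolis parameter at 61°N:
f = 2Ω sin φ = 2 × 7.29×10⁻⁵ × sin 61° = 1.28×10⁻⁴ s⁻¹
Wind speed in SI: 109 knots = 56.1 m/s
Geostrophic balance rearranged: |∂P/∂n| = f ρ V_g
|∂P/∂n| = 1.28×10⁻⁴ × 0.764 × 56.1 = 5.46×10⁻³ Pa/m

5.46×10⁻³ Pa/m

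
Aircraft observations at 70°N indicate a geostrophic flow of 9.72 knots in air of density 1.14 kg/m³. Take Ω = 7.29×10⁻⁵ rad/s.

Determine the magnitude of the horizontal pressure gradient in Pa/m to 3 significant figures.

Coriolis parameter at 70°N:
f = 2Ω sin φ = 2 × 7.29×10⁻⁵ × sin 70° = 1.37×10⁻⁴ s⁻¹
Wind speed in SI: 9.72 knots = 5.00 m/s
Geostrophic balance rearranged: |∂P/∂n| = f ρ V_g
|∂P/∂n| = 1.37×10⁻⁴ × 1.14 × 5.00 = 7.81×10⁻⁴ Pa/m

7.81×10⁻⁴ Pa/m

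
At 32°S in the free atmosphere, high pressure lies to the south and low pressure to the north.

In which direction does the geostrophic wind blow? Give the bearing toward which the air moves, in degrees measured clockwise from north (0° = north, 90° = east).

The pressure-gradient force points toward the north (bearing 000°).
Geostrophic balance: in the Southern Hemisphere the Coriolis force deflects motion to the left, so the geostrophic wind blows 90° to the left of the pressure-gradient force (low pressure on the right).
Rotating 000° by 90° counterclockwise gives 270° — the wind blows toward the west.

270°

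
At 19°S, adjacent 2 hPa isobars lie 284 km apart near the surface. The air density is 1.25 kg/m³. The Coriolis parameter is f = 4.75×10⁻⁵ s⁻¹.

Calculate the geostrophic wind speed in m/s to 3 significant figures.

11.9 m/s

Pressure gradient: |∂P/∂n| = 200 Pa / 284000 m = 7.04×10⁻⁴ Pa/m
Geostrophic balance (pressure-gradient force = Coriolis force):
V_g = (1/(fρ)) |∂P/∂n| = 7.04×10⁻⁴ / (4.75×10⁻⁵ × 1.25) = 11.9 m/s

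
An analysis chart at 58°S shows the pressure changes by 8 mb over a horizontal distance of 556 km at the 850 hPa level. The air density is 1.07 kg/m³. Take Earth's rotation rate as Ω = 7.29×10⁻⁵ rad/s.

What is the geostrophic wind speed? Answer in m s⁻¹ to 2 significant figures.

Coriolis parameter at 58°S:
f = 2Ω sin φ = 2 × 7.29×10⁻⁵ × sin 58° = 1.24×10⁻⁴ s⁻¹
Pressure gradient: |∂P/∂n| = 800 Pa / 556000 m = 1.44×10⁻³ Pa/m
Geostrophic balance (pressure-gradient force = Coriolis force):
V_g = (1/(fρ)) |∂P/∂n| = 1.44×10⁻³ / (1.24×10⁻⁴ × 1.07) = 10.9 m/s

11 m s⁻¹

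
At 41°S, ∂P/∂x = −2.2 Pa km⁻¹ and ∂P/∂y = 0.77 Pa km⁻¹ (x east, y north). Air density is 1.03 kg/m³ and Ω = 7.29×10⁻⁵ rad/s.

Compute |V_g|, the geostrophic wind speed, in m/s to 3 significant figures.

23.7 m/s

Coriolis parameter at 41°S:
f = 2Ω sin φ = 2 × 7.29×10⁻⁵ × sin 41° = 9.57×10⁻⁵ s⁻¹
In the Southern Hemisphere f is negative: f = −9.57×10⁻⁵ s⁻¹.
Component geostrophic relations (x east, y north):
u_g = −(1/(fρ)) ∂P/∂y,  v_g = (1/(fρ)) ∂P/∂x
u_g = −(0.77×10⁻³)/(−9.57×10⁻⁵ × 1.03) = 7.82 m/s;  v_g = (−2.2×10⁻³)/(−9.57×10⁻⁵ × 1.03) = 22.3 m/s
|V_g| = √(u_g² + v_g²) = 23.7 m/s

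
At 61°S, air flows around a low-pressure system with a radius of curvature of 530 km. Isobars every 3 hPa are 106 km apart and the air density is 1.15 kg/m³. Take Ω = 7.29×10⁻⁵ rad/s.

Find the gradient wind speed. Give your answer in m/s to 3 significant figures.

Coriolis parameter at 61°S:
f = 2Ω sin φ = 2 × 7.29×10⁻⁵ × sin 61° = 1.28×10⁻⁴ s⁻¹
Pressure gradient: |∂P/∂n| = 300 Pa / 106000 m = 2.83×10⁻³ Pa/m
Geostrophic speed: V_g = |∂P/∂n|/(fρ) = 2.83×10⁻³/(1.28×10⁻⁴ × 1.15) = 19.3 m/s
Around a low, centrifugal force acts outward with Coriolis, so pressure-gradient force balances both:
(1/ρ)|∂P/∂n| = fV + V²/R  →  V² + fR·V − fR·V_g = 0
With fR = 1.28×10⁻⁴ × 530×10³ m = 67.6 m/s:
V = [−fR + √((fR)² + 4 fR V_g)]/2 = [−67.6 + √(67.6² + 4×67.6×19.3)]/2 = 15.7 m/s
Subgeostrophic (V < V_g = 19.3 m/s), as expected around a low.

15.7 m/s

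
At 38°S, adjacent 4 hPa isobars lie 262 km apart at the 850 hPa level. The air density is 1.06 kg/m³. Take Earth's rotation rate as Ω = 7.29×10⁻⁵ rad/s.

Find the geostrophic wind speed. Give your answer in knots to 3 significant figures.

Coriolis parameter at 38°S:
f = 2Ω sin φ = 2 × 7.29×10⁻⁵ × sin 38° = 8.98×10⁻⁵ s⁻¹
Pressure gradient: |∂P/∂n| = 400 Pa / 262000 m = 1.53×10⁻³ Pa/m
Geostrophic balance (pressure-gradient force = Coriolis force):
V_g = (1/(fρ)) |∂P/∂n| = 1.53×10⁻³ / (8.98×10⁻⁵ × 1.06) = 16.0 m/s
Converting: 16.0 m/s × 1.944 = 31.2 knots

31.2 knots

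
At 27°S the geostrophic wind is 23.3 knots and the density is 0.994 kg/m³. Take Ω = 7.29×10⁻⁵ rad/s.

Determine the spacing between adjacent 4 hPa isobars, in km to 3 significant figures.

507 km

Coriolis parameter at 27°S:
f = 2Ω sin φ = 2 × 7.29×10⁻⁵ × sin 27° = 6.62×10⁻⁵ s⁻¹
Wind speed in SI: 23.3 knots = 12.0 m/s
Geostrophic balance rearranged: |∂P/∂n| = f ρ V_g
|∂P/∂n| = 6.62×10⁻⁵ × 0.994 × 12.0 = 7.89×10⁻⁴ Pa/m
Isobar spacing: Δn = ΔP/|∂P/∂n| = 400 Pa / 7.89×10⁻⁴ Pa/m = 507195 m ≈ 507 km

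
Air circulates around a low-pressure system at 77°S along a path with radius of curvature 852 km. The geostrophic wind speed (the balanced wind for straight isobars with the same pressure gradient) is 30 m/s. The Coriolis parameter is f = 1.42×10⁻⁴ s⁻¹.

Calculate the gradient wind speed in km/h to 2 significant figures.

Around a low, centrifugal force acts outward with Coriolis, so pressure-gradient force balances both:
(1/ρ)|∂P/∂n| = fV + V²/R  →  V² + fR·V − fR·V_g = 0
With fR = 1.42×10⁻⁴ × 852×10³ m = 121 m/s:
V = [−fR + √((fR)² + 4 fR V_g)]/2 = [−121 + √(121² + 4×121×30)]/2 = 24.9 m/s
Subgeostrophic (V < V_g = 30 m/s), as expected around a low.
Converting: 24.9 m/s × 3.6 = 90 km/h

90 km/h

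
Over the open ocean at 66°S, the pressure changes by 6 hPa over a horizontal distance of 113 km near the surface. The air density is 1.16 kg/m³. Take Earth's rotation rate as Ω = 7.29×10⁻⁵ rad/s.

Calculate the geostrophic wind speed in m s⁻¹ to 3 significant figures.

34.4 m s⁻¹

Coriolis parameter at 66°S:
f = 2Ω sin φ = 2 × 7.29×10⁻⁵ × sin 66° = 1.33×10⁻⁴ s⁻¹
Pressure gradient: |∂P/∂n| = 600 Pa / 113000 m = 5.31×10⁻³ Pa/m
Geostrophic balance (pressure-gradient force = Coriolis force):
V_g = (1/(fρ)) |∂P/∂n| = 5.31×10⁻³ / (1.33×10⁻⁴ × 1.16) = 34.4 m/s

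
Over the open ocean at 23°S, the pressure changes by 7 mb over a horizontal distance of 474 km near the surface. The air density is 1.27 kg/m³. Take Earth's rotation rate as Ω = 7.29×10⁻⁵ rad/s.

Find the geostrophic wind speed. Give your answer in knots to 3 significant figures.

Coriolis parameter at 23°S:
f = 2Ω sin φ = 2 × 7.29×10⁻⁵ × sin 23° = 5.70×10⁻⁵ s⁻¹
Pressure gradient: |∂P/∂n| = 700 Pa / 474000 m = 1.48×10⁻³ Pa/m
Geostrophic balance (pressure-gradient force = Coriolis force):
V_g = (1/(fρ)) |∂P/∂n| = 1.48×10⁻³ / (5.70×10⁻⁵ × 1.27) = 20.4 m/s
Converting: 20.4 m/s × 1.944 = 39.7 knots

39.7 knots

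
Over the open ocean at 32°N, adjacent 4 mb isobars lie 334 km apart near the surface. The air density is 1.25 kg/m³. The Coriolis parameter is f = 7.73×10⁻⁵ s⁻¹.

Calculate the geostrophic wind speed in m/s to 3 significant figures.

Pressure gradient: |∂P/∂n| = 400 Pa / 334000 m = 1.20×10⁻³ Pa/m
Geostrophic balance (pressure-gradient force = Coriolis force):
V_g = (1/(fρ)) |∂P/∂n| = 1.20×10⁻³ / (7.73×10⁻⁵ × 1.25) = 12.4 m/s

12.4 m/s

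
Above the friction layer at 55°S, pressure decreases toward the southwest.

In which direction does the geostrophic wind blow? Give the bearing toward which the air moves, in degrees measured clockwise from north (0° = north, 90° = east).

135°

The pressure-gradient force points toward the southwest (bearing 225°).
Geostrophic balance: in the Southern Hemisphere the Coriolis force deflects motion to the left, so the geostrophic wind blows 90° to the left of the pressure-gradient force (low pressure on the right).
Rotating 225° by 90° counterclockwise gives 135° — the wind blows toward the southeast.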